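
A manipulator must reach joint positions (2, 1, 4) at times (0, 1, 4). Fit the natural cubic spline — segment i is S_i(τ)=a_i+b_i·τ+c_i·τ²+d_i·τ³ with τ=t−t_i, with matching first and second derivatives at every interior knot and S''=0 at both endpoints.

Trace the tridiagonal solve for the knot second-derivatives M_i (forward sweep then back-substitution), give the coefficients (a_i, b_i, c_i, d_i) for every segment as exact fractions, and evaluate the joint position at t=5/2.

Δ: Δ0=-1, Δ1=1
row 1: diag=8, rhs=12; c'=3/8, d'=3/2
back: M1=3/2
M: M0=0, M1=3/2, M2=0
seg 0: a=2, c=M0/2=0, d=(M1−M0)/(6·1)=1/4, b=Δ0−h0·(2M0+M1)/6=-5/4
seg 1: a=1, c=M1/2=3/4, d=(M2−M1)/(6·3)=-1/12, b=Δ1−h1·(2M1+M2)/6=-1/2
t_q=5/2 → seg 1, τ=3/2; S=1+-1/2·τ+3/4·τ²+-1/12·τ³=53/32

  seg 0: a=2 b=-5/4 c=0 d=1/4
  seg 1: a=1 b=-1/2 c=3/4 d=-1/12
S(5/2) = 53/32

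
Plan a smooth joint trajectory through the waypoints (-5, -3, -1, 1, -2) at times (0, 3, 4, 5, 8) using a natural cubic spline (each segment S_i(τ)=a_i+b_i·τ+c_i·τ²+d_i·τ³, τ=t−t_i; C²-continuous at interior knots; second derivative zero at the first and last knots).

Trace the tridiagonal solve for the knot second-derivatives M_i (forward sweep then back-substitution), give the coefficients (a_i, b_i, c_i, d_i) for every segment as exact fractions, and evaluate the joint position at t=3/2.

Δ: Δ0=2/3, Δ1=2, Δ2=2, Δ3=-1
row 1: diag=8, rhs=8; c'=1/8, d'=1
row 2: denom=4−1·1/8=31/8; d'=(0−1·1)/(31/8)=-8/31
row 3: denom=8−1·8/31=240/31; d'=(-18−1·-8/31)/(240/31)=-55/24
back: M3=-55/24
back: M2=-8/31−8/31·-55/24=1/3
back: M1=1−1/8·1/3=23/24
M: M0=0, M1=23/24, M2=1/3, M3=-55/24, M4=0
seg 0: a=-5, c=M0/2=0, d=(M1−M0)/(6·3)=23/432, b=Δ0−h0·(2M0+M1)/6=3/16
seg 1: a=-3, c=M1/2=23/48, d=(M2−M1)/(6·1)=-5/48, b=Δ1−h1·(2M1+M2)/6=13/8
seg 2: a=-1, c=M2/2=1/6, d=(M3−M2)/(6·1)=-7/16, b=Δ2−h2·(2M2+M3)/6=109/48
seg 3: a=1, c=M3/2=-55/48, d=(M4−M3)/(6·3)=55/432, b=Δ3−h3·(2M3+M4)/6=31/24
t_q=3/2 → seg 0, τ=3/2; S=-5+3/16·τ+0·τ²+23/432·τ³=-581/128

  seg 0: a=-5 b=3/16 c=0 d=23/432
  seg 1: a=-3 b=13/8 c=23/48 d=-5/48
  seg 2: a=-1 b=109/48 c=1/6 d=-7/16
  seg 3: a=1 b=31/24 c=-55/48 d=55/432
S(3/2) = -581/128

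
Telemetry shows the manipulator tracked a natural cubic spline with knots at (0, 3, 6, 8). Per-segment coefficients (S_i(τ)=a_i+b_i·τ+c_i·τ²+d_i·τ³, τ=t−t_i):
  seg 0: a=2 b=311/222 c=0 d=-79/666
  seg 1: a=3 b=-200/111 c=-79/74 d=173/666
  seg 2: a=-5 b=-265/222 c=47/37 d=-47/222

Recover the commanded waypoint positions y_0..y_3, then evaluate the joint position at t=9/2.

y_0=2 y_1=3 y_2=-5 y_3=-4
S(9/2) = -727/592

y_0 = S_0(0) = a_0 = 2
y_1 = S_1(0) = a_1 = 3
y_2 = S_2(0) = a_2 = -5
y_3 = S_2(2) = -4
t_q=9/2 is in segment 1 (τ=3/2); S_1(τ)=-727/592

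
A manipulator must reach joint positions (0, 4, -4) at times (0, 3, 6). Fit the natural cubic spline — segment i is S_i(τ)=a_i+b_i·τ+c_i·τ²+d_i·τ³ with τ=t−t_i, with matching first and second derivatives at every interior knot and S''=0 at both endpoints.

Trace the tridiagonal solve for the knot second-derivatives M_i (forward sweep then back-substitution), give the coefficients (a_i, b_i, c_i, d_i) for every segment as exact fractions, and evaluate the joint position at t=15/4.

Δ: Δ0=4/3, Δ1=-8/3
row 1: diag=12, rhs=-24; c'=1/4, d'=-2
back: M1=-2
M: M0=0, M1=-2, M2=0
seg 0: a=0, c=M0/2=0, d=(M1−M0)/(6·3)=-1/9, b=Δ0−h0·(2M0+M1)/6=7/3
seg 1: a=4, c=M1/2=-1, d=(M2−M1)/(6·3)=1/9, b=Δ1−h1·(2M1+M2)/6=-2/3
t_q=15/4 → seg 1, τ=3/4; S=4+-2/3·τ+-1·τ²+1/9·τ³=191/64

  seg 0: a=0 b=7/3 c=0 d=-1/9
  seg 1: a=4 b=-2/3 c=-1 d=1/9
S(15/4) = 191/64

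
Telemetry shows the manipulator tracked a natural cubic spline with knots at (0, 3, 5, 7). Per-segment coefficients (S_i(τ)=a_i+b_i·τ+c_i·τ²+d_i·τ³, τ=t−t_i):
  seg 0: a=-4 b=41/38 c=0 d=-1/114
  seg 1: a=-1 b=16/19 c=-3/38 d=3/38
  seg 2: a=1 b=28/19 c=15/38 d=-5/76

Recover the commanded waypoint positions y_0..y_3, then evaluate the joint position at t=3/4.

y_0=-4 y_1=-1 y_2=1 y_3=5
S(3/4) = -7769/2432

y_0 = S_0(0) = a_0 = -4
y_1 = S_1(0) = a_1 = -1
y_2 = S_2(0) = a_2 = 1
y_3 = S_2(2) = 5
t_q=3/4 is in segment 0 (τ=3/4); S_0(τ)=-7769/2432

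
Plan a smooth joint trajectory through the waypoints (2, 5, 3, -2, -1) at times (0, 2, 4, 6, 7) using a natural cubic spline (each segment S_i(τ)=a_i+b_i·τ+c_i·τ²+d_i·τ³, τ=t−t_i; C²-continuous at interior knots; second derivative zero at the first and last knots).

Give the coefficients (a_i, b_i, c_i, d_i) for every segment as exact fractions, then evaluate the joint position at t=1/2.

Δ: Δ0=3/2, Δ1=-1, Δ2=-5/2, Δ3=1
row 1: diag=8, rhs=-15; c'=1/4, d'=-15/8
row 2: denom=8−2·1/4=15/2; d'=(-9−2·-15/8)/(15/2)=-7/10
row 3: denom=6−2·4/15=82/15; d'=(21−2·-7/10)/(82/15)=168/41
back: M3=168/41
back: M2=-7/10−4/15·168/41=-147/82
back: M1=-15/8−1/4·-147/82=-117/82
M: M0=0, M1=-117/82, M2=-147/82, M3=168/41, M4=0
seg 0: a=2, c=M0/2=0, d=(M1−M0)/(6·2)=-39/328, b=Δ0−h0·(2M0+M1)/6=81/41
seg 1: a=5, c=M1/2=-117/164, d=(M2−M1)/(6·2)=-5/164, b=Δ1−h1·(2M1+M2)/6=45/82
seg 2: a=3, c=M2/2=-147/164, d=(M3−M2)/(6·2)=161/328, b=Δ2−h2·(2M2+M3)/6=-219/82
seg 3: a=-2, c=M3/2=84/41, d=(M4−M3)/(6·1)=-28/41, b=Δ3−h3·(2M3+M4)/6=-15/41
t_q=1/2 → seg 0, τ=1/2; S=2+81/41·τ+0·τ²+-39/328·τ³=7801/2624

  seg 0: a=2 b=81/41 c=0 d=-39/328
  seg 1: a=5 b=45/82 c=-117/164 d=-5/164
  seg 2: a=3 b=-219/82 c=-147/164 d=161/328
  seg 3: a=-2 b=-15/41 c=84/41 d=-28/41
S(1/2) = 7801/2624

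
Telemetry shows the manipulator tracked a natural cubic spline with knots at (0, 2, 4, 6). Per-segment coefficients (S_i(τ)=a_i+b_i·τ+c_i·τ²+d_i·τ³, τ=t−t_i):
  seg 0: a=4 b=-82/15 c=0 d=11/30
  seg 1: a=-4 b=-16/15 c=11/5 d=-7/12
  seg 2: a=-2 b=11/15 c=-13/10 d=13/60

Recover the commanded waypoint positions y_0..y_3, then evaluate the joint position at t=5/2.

y_0 = S_0(0) = a_0 = 4
y_1 = S_1(0) = a_1 = -4
y_2 = S_2(0) = a_2 = -2
y_3 = S_2(2) = -4
t_q=5/2 is in segment 1 (τ=1/2); S_1(τ)=-649/160

y_0=4 y_1=-4 y_2=-2 y_3=-4
S(5/2) = -649/160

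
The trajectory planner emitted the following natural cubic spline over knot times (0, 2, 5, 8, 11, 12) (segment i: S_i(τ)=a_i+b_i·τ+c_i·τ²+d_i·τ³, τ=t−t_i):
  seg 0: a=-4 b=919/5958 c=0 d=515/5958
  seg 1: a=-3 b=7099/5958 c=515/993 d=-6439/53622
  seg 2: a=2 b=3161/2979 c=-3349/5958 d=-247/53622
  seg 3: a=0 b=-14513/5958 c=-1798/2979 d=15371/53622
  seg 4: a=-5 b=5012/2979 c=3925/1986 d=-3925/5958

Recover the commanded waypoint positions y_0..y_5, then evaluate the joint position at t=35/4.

y_0 = S_0(0) = a_0 = -4
y_1 = S_1(0) = a_1 = -3
y_2 = S_2(0) = a_2 = 2
y_3 = S_3(0) = a_3 = 0
y_4 = S_4(0) = a_4 = -5
y_5 = S_4(1) = -2
t_q=35/4 is in segment 3 (τ=3/4); S_3(τ)=-86663/42368

y_0=-4 y_1=-3 y_2=2 y_3=0 y_4=-5 y_5=-2
S(35/4) = -86663/42368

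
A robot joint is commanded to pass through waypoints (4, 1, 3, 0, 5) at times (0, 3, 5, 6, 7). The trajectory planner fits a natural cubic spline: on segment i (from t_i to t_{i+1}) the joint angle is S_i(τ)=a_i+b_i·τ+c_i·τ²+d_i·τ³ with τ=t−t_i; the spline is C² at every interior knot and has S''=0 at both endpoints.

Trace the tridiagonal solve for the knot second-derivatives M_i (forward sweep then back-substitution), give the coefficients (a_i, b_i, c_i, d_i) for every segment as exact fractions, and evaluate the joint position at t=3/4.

Δ: Δ0=-1, Δ1=1, Δ2=-3, Δ3=5
row 1: diag=10, rhs=12; c'=1/5, d'=6/5
row 2: denom=6−2·1/5=28/5; d'=(-24−2·6/5)/(28/5)=-33/7
row 3: denom=4−1·5/28=107/28; d'=(48−1·-33/7)/(107/28)=1476/107
back: M3=1476/107
back: M2=-33/7−5/28·1476/107=-768/107
back: M1=6/5−1/5·-768/107=282/107
M: M0=0, M1=282/107, M2=-768/107, M3=1476/107, M4=0
seg 0: a=4, c=M0/2=0, d=(M1−M0)/(6·3)=47/321, b=Δ0−h0·(2M0+M1)/6=-248/107
seg 1: a=1, c=M1/2=141/107, d=(M2−M1)/(6·2)=-175/214, b=Δ1−h1·(2M1+M2)/6=175/107
seg 2: a=3, c=M2/2=-384/107, d=(M3−M2)/(6·1)=374/107, b=Δ2−h2·(2M2+M3)/6=-311/107
seg 3: a=0, c=M3/2=738/107, d=(M4−M3)/(6·1)=-246/107, b=Δ3−h3·(2M3+M4)/6=43/107
t_q=3/4 → seg 0, τ=3/4; S=4+-248/107·τ+0·τ²+47/321·τ³=15911/6848

  seg 0: a=4 b=-248/107 c=0 d=47/321
  seg 1: a=1 b=175/107 c=141/107 d=-175/214
  seg 2: a=3 b=-311/107 c=-384/107 d=374/107
  seg 3: a=0 b=43/107 c=738/107 d=-246/107
S(3/4) = 15911/6848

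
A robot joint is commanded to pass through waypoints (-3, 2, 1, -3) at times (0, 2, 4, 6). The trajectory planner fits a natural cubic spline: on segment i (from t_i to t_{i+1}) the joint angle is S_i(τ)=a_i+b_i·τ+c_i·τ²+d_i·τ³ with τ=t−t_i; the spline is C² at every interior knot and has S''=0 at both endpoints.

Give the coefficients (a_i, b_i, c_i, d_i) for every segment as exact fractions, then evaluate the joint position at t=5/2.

Δ: Δ0=5/2, Δ1=-1/2, Δ2=-2
row 1: diag=8, rhs=-18; c'=1/4, d'=-9/4
row 2: denom=8−2·1/4=15/2; d'=(-9−2·-9/4)/(15/2)=-3/5
back: M2=-3/5
back: M1=-9/4−1/4·-3/5=-21/10
M: M0=0, M1=-21/10, M2=-3/5, M3=0
seg 0: a=-3, c=M0/2=0, d=(M1−M0)/(6·2)=-7/40, b=Δ0−h0·(2M0+M1)/6=16/5
seg 1: a=2, c=M1/2=-21/20, d=(M2−M1)/(6·2)=1/8, b=Δ1−h1·(2M1+M2)/6=11/10
seg 2: a=1, c=M2/2=-3/10, d=(M3−M2)/(6·2)=1/20, b=Δ2−h2·(2M2+M3)/6=-8/5
t_q=5/2 → seg 1, τ=1/2; S=2+11/10·τ+-21/20·τ²+1/8·τ³=737/320

  seg 0: a=-3 b=16/5 c=0 d=-7/40
  seg 1: a=2 b=11/10 c=-21/20 d=1/8
  seg 2: a=1 b=-8/5 c=-3/10 d=1/20
S(5/2) = 737/320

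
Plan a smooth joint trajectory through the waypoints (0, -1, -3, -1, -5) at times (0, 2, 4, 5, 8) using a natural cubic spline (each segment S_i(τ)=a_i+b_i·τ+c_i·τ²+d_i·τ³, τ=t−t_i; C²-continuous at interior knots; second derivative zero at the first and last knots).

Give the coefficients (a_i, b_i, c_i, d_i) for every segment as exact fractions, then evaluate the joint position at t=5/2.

  seg 0: a=0 b=-47/1032 c=0 d=-469/4128
  seg 1: a=-1 b=-727/516 c=-469/688 d=1829/4128
  seg 2: a=-3 b=1219/1032 c=85/43 d=-1195/1032
  seg 3: a=-1 b=857/516 c=-515/344 d=515/3096
S(5/2) = -20029/11008

Δ: Δ0=-1/2, Δ1=-1, Δ2=2, Δ3=-4/3
row 1: diag=8, rhs=-3; c'=1/4, d'=-3/8
row 2: denom=6−2·1/4=11/2; d'=(18−2·-3/8)/(11/2)=75/22
row 3: denom=8−1·2/11=86/11; d'=(-20−1·75/22)/(86/11)=-515/172
back: M3=-515/172
back: M2=75/22−2/11·-515/172=170/43
back: M1=-3/8−1/4·170/43=-469/344
M: M0=0, M1=-469/344, M2=170/43, M3=-515/172, M4=0
seg 0: a=0, c=M0/2=0, d=(M1−M0)/(6·2)=-469/4128, b=Δ0−h0·(2M0+M1)/6=-47/1032
seg 1: a=-1, c=M1/2=-469/688, d=(M2−M1)/(6·2)=1829/4128, b=Δ1−h1·(2M1+M2)/6=-727/516
seg 2: a=-3, c=M2/2=85/43, d=(M3−M2)/(6·1)=-1195/1032, b=Δ2−h2·(2M2+M3)/6=1219/1032
seg 3: a=-1, c=M3/2=-515/344, d=(M4−M3)/(6·3)=515/3096, b=Δ3−h3·(2M3+M4)/6=857/516
t_q=5/2 → seg 1, τ=1/2; S=-1+-727/516·τ+-469/688·τ²+1829/4128·τ³=-20029/11008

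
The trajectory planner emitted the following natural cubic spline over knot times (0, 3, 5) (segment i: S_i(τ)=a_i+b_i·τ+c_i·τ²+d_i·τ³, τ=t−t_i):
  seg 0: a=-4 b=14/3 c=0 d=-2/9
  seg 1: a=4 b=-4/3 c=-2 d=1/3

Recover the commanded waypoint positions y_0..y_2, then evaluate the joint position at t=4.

y_0=-4 y_1=4 y_2=-4
S(4) = 1

y_0 = S_0(0) = a_0 = -4
y_1 = S_1(0) = a_1 = 4
y_2 = S_1(2) = -4
t_q=4 is in segment 1 (τ=1); S_1(τ)=1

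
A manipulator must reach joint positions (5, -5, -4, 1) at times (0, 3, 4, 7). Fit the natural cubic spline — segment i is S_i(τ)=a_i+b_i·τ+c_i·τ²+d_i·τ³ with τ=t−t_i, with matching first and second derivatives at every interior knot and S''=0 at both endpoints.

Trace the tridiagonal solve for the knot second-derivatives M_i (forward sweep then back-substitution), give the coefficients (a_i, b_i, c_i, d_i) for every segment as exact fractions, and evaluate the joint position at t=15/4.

Δ: Δ0=-10/3, Δ1=1, Δ2=5/3
row 1: diag=8, rhs=26; c'=1/8, d'=13/4
row 2: denom=8−1·1/8=63/8; d'=(4−1·13/4)/(63/8)=2/21
back: M2=2/21
back: M1=13/4−1/8·2/21=68/21
M: M0=0, M1=68/21, M2=2/21, M3=0
seg 0: a=5, c=M0/2=0, d=(M1−M0)/(6·3)=34/189, b=Δ0−h0·(2M0+M1)/6=-104/21
seg 1: a=-5, c=M1/2=34/21, d=(M2−M1)/(6·1)=-11/21, b=Δ1−h1·(2M1+M2)/6=-2/21
seg 2: a=-4, c=M2/2=1/21, d=(M3−M2)/(6·3)=-1/189, b=Δ2−h2·(2M2+M3)/6=11/7
t_q=15/4 → seg 1, τ=3/4; S=-5+-2/21·τ+34/21·τ²+-11/21·τ³=-1963/448

  seg 0: a=5 b=-104/21 c=0 d=34/189
  seg 1: a=-5 b=-2/21 c=34/21 d=-11/21
  seg 2: a=-4 b=11/7 c=1/21 d=-1/189
S(15/4) = -1963/448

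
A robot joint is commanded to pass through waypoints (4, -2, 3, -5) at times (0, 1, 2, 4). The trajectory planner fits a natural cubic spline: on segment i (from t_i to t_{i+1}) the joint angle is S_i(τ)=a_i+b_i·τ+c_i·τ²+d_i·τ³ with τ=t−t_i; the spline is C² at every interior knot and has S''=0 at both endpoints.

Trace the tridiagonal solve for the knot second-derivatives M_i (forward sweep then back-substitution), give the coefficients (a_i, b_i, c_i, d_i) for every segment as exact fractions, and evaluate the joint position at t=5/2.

Δ: Δ0=-6, Δ1=5, Δ2=-4
row 1: diag=4, rhs=66; c'=1/4, d'=33/2
row 2: denom=6−1·1/4=23/4; d'=(-54−1·33/2)/(23/4)=-282/23
back: M2=-282/23
back: M1=33/2−1/4·-282/23=450/23
M: M0=0, M1=450/23, M2=-282/23, M3=0
seg 0: a=4, c=M0/2=0, d=(M1−M0)/(6·1)=75/23, b=Δ0−h0·(2M0+M1)/6=-213/23
seg 1: a=-2, c=M1/2=225/23, d=(M2−M1)/(6·1)=-122/23, b=Δ1−h1·(2M1+M2)/6=12/23
seg 2: a=3, c=M2/2=-141/23, d=(M3−M2)/(6·2)=47/46, b=Δ2−h2·(2M2+M3)/6=96/23
t_q=5/2 → seg 2, τ=1/2; S=3+96/23·τ+-141/23·τ²+47/46·τ³=1355/368

  seg 0: a=4 b=-213/23 c=0 d=75/23
  seg 1: a=-2 b=12/23 c=225/23 d=-122/23
  seg 2: a=3 b=96/23 c=-141/23 d=47/46
S(5/2) = 1355/368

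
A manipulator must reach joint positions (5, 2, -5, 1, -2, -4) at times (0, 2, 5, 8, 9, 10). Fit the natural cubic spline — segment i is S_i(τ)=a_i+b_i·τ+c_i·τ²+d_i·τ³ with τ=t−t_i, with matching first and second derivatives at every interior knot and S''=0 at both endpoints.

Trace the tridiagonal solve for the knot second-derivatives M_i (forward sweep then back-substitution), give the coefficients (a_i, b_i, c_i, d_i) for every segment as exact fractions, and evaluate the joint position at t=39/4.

Δ: Δ0=-3/2, Δ1=-7/3, Δ2=2, Δ3=-3, Δ4=-2
row 1: diag=10, rhs=-5; c'=3/10, d'=-1/2
row 2: denom=12−3·3/10=111/10; d'=(26−3·-1/2)/(111/10)=275/111
row 3: denom=8−3·10/37=266/37; d'=(-30−3·275/111)/(266/37)=-1385/266
row 4: denom=4−1·37/266=1027/266; d'=(6−1·-1385/266)/(1027/266)=2981/1027
back: M4=2981/1027
back: M3=-1385/266−37/266·2981/1027=-5762/1027
back: M2=275/111−10/37·-5762/1027=12305/3081
back: M1=-1/2−3/10·12305/3081=-1744/1027
M: M0=0, M1=-1744/1027, M2=12305/3081, M3=-5762/1027, M4=2981/1027, M5=0
seg 0: a=5, c=M0/2=0, d=(M1−M0)/(6·2)=-436/3081, b=Δ0−h0·(2M0+M1)/6=-5755/6162
seg 1: a=2, c=M1/2=-872/1027, d=(M2−M1)/(6·3)=1349/4266, b=Δ1−h1·(2M1+M2)/6=-16219/6162
seg 2: a=-5, c=M2/2=12305/6162, d=(M3−M2)/(6·3)=-29591/55458, b=Δ2−h2·(2M2+M3)/6=2500/3081
seg 3: a=1, c=M3/2=-2881/1027, d=(M4−M3)/(6·1)=8743/6162, b=Δ3−h3·(2M3+M4)/6=-9943/6162
seg 4: a=-2, c=M4/2=2981/2054, d=(M5−M4)/(6·1)=-2981/6162, b=Δ4−h4·(2M4+M5)/6=-9143/3081
t_q=39/4 → seg 4, τ=3/4; S=-2+-9143/3081·τ+2981/2054·τ²+-2981/6162·τ³=-475001/131456

  seg 0: a=5 b=-5755/6162 c=0 d=-436/3081
  seg 1: a=2 b=-16219/6162 c=-872/1027 d=1349/4266
  seg 2: a=-5 b=2500/3081 c=12305/6162 d=-29591/55458
  seg 3: a=1 b=-9943/6162 c=-2881/1027 d=8743/6162
  seg 4: a=-2 b=-9143/3081 c=2981/2054 d=-2981/6162
S(39/4) = -475001/131456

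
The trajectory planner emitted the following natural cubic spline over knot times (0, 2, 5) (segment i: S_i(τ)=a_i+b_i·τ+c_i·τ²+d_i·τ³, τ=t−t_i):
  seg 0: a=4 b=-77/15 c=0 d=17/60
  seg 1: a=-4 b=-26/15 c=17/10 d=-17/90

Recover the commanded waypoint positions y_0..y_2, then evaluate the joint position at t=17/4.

y_0=4 y_1=-4 y_2=1
S(17/4) = -185/128

y_0 = S_0(0) = a_0 = 4
y_1 = S_1(0) = a_1 = -4
y_2 = S_1(3) = 1
t_q=17/4 is in segment 1 (τ=9/4); S_1(τ)=-185/128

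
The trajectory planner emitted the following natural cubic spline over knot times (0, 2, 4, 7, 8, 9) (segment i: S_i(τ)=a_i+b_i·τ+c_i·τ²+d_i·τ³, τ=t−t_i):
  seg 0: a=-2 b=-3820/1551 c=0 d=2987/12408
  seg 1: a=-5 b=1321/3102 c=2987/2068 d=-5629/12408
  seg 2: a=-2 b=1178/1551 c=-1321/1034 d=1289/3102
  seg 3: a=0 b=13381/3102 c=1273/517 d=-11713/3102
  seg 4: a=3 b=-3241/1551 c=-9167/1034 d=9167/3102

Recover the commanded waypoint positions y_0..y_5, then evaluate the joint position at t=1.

y_0 = S_0(0) = a_0 = -2
y_1 = S_1(0) = a_1 = -5
y_2 = S_2(0) = a_2 = -2
y_3 = S_3(0) = a_3 = 0
y_4 = S_4(0) = a_4 = 3
y_5 = S_4(1) = -5
t_q=1 is in segment 0 (τ=1); S_0(τ)=-17463/4136

y_0=-2 y_1=-5 y_2=-2 y_3=0 y_4=3 y_5=-5
S(1) = -17463/4136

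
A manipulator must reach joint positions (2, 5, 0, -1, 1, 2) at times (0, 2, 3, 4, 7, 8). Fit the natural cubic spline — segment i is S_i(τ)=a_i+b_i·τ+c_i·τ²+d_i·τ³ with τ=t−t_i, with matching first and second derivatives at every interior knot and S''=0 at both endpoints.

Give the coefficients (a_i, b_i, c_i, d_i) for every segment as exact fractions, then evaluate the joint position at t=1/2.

  seg 0: a=2 b=29981/7302 c=0 d=-4757/7302
  seg 1: a=5 b=-27103/7302 c=-4757/1217 d=19135/7302
  seg 2: a=0 b=-13391/3651 c=9621/2434 d=-9383/7302
  seg 3: a=-1 b=2795/7302 c=119/1217 d=-23/21906
  seg 4: a=1 b=3436/3651 c=215/2434 d=-215/7302
S(1/2) = 77333/19472

Δ: Δ0=3/2, Δ1=-5, Δ2=-1, Δ3=2/3, Δ4=1
row 1: diag=6, rhs=-39; c'=1/6, d'=-13/2
row 2: denom=4−1·1/6=23/6; d'=(24−1·-13/2)/(23/6)=183/23
row 3: denom=8−1·6/23=178/23; d'=(10−1·183/23)/(178/23)=47/178
row 4: denom=8−3·69/178=1217/178; d'=(2−3·47/178)/(1217/178)=215/1217
back: M4=215/1217
back: M3=47/178−69/178·215/1217=238/1217
back: M2=183/23−6/23·238/1217=9621/1217
back: M1=-13/2−1/6·9621/1217=-9514/1217
M: M0=0, M1=-9514/1217, M2=9621/1217, M3=238/1217, M4=215/1217, M5=0
seg 0: a=2, c=M0/2=0, d=(M1−M0)/(6·2)=-4757/7302, b=Δ0−h0·(2M0+M1)/6=29981/7302
seg 1: a=5, c=M1/2=-4757/1217, d=(M2−M1)/(6·1)=19135/7302, b=Δ1−h1·(2M1+M2)/6=-27103/7302
seg 2: a=0, c=M2/2=9621/2434, d=(M3−M2)/(6·1)=-9383/7302, b=Δ2−h2·(2M2+M3)/6=-13391/3651
seg 3: a=-1, c=M3/2=119/1217, d=(M4−M3)/(6·3)=-23/21906, b=Δ3−h3·(2M3+M4)/6=2795/7302
seg 4: a=1, c=M4/2=215/2434, d=(M5−M4)/(6·1)=-215/7302, b=Δ4−h4·(2M4+M5)/6=3436/3651
t_q=1/2 → seg 0, τ=1/2; S=2+29981/7302·τ+0·τ²+-4757/7302·τ³=77333/19472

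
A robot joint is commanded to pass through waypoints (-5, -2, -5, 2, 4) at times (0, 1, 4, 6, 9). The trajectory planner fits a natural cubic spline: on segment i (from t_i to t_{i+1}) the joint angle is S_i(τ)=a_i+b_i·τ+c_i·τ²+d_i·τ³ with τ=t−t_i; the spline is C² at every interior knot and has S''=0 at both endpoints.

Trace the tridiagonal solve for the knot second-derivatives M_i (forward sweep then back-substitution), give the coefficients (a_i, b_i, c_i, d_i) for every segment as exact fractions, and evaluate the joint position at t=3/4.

Δ: Δ0=3, Δ1=-1, Δ2=7/2, Δ3=2/3
row 1: diag=8, rhs=-24; c'=3/8, d'=-3
row 2: denom=10−3·3/8=71/8; d'=(27−3·-3)/(71/8)=288/71
row 3: denom=10−2·16/71=678/71; d'=(-17−2·288/71)/(678/71)=-1783/678
back: M3=-1783/678
back: M2=288/71−16/71·-1783/678=1576/339
back: M1=-3−3/8·1576/339=-536/113
M: M0=0, M1=-536/113, M2=1576/339, M3=-1783/678, M4=0
seg 0: a=-5, c=M0/2=0, d=(M1−M0)/(6·1)=-268/339, b=Δ0−h0·(2M0+M1)/6=1285/339
seg 1: a=-2, c=M1/2=-268/113, d=(M2−M1)/(6·3)=1592/3051, b=Δ1−h1·(2M1+M2)/6=481/339
seg 2: a=-5, c=M2/2=788/339, d=(M3−M2)/(6·2)=-1645/2712, b=Δ2−h2·(2M2+M3)/6=433/339
seg 3: a=2, c=M3/2=-1783/1356, d=(M4−M3)/(6·3)=1783/12204, b=Δ3−h3·(2M3+M4)/6=745/226
t_q=3/4 → seg 0, τ=3/4; S=-5+1285/339·τ+0·τ²+-268/339·τ³=-4503/1808

  seg 0: a=-5 b=1285/339 c=0 d=-268/339
  seg 1: a=-2 b=481/339 c=-268/113 d=1592/3051
  seg 2: a=-5 b=433/339 c=788/339 d=-1645/2712
  seg 3: a=2 b=745/226 c=-1783/1356 d=1783/12204
S(3/4) = -4503/1808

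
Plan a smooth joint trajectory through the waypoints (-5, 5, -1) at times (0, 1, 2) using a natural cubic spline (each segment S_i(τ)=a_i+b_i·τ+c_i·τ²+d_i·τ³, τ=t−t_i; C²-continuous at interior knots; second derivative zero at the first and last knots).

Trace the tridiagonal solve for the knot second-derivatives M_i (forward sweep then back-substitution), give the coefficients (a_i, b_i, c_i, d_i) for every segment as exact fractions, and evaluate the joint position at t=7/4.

  seg 0: a=-5 b=14 c=0 d=-4
  seg 1: a=5 b=2 c=-12 d=4
S(7/4) = 23/16

Δ: Δ0=10, Δ1=-6
row 1: diag=4, rhs=-96; c'=1/4, d'=-24
back: M1=-24
M: M0=0, M1=-24, M2=0
seg 0: a=-5, c=M0/2=0, d=(M1−M0)/(6·1)=-4, b=Δ0−h0·(2M0+M1)/6=14
seg 1: a=5, c=M1/2=-12, d=(M2−M1)/(6·1)=4, b=Δ1−h1·(2M1+M2)/6=2
t_q=7/4 → seg 1, τ=3/4; S=5+2·τ+-12·τ²+4·τ³=23/16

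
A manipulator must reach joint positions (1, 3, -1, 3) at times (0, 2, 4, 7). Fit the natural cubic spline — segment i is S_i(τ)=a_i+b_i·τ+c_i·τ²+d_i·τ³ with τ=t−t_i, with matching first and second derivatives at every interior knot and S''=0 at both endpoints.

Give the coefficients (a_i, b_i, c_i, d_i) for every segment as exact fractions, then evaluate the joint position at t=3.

  seg 0: a=1 b=112/57 c=0 d=-55/228
  seg 1: a=3 b=-53/57 c=-55/38 d=26/57
  seg 2: a=-1 b=-71/57 c=49/38 d=-49/342
S(3) = 41/38

Δ: Δ0=1, Δ1=-2, Δ2=4/3
row 1: diag=8, rhs=-18; c'=1/4, d'=-9/4
row 2: denom=10−2·1/4=19/2; d'=(20−2·-9/4)/(19/2)=49/19
back: M2=49/19
back: M1=-9/4−1/4·49/19=-55/19
M: M0=0, M1=-55/19, M2=49/19, M3=0
seg 0: a=1, c=M0/2=0, d=(M1−M0)/(6·2)=-55/228, b=Δ0−h0·(2M0+M1)/6=112/57
seg 1: a=3, c=M1/2=-55/38, d=(M2−M1)/(6·2)=26/57, b=Δ1−h1·(2M1+M2)/6=-53/57
seg 2: a=-1, c=M2/2=49/38, d=(M3−M2)/(6·3)=-49/342, b=Δ2−h2·(2M2+M3)/6=-71/57
t_q=3 → seg 1, τ=1; S=3+-53/57·τ+-55/38·τ²+26/57·τ³=41/38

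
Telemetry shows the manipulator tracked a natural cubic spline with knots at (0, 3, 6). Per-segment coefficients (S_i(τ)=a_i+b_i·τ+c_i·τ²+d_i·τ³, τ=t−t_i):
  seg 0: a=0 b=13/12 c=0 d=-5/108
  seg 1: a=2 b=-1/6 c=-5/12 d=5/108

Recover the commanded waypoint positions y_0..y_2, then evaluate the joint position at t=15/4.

y_0 = S_0(0) = a_0 = 0
y_1 = S_1(0) = a_1 = 2
y_2 = S_1(3) = -1
t_q=15/4 is in segment 1 (τ=3/4); S_1(τ)=425/256

y_0=0 y_1=2 y_2=-1
S(15/4) = 425/256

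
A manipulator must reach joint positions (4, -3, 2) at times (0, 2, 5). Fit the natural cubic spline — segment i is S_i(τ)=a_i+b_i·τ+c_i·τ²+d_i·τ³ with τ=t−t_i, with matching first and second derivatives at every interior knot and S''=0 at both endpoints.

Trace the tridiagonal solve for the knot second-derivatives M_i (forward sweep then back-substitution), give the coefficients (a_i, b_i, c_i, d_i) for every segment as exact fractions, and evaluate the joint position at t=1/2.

Δ: Δ0=-7/2, Δ1=5/3
row 1: diag=10, rhs=31; c'=3/10, d'=31/10
back: M1=31/10
M: M0=0, M1=31/10, M2=0
seg 0: a=4, c=M0/2=0, d=(M1−M0)/(6·2)=31/120, b=Δ0−h0·(2M0+M1)/6=-68/15
seg 1: a=-3, c=M1/2=31/20, d=(M2−M1)/(6·3)=-31/180, b=Δ1−h1·(2M1+M2)/6=-43/30
t_q=1/2 → seg 0, τ=1/2; S=4+-68/15·τ+0·τ²+31/120·τ³=113/64

  seg 0: a=4 b=-68/15 c=0 d=31/120
  seg 1: a=-3 b=-43/30 c=31/20 d=-31/180
S(1/2) = 113/64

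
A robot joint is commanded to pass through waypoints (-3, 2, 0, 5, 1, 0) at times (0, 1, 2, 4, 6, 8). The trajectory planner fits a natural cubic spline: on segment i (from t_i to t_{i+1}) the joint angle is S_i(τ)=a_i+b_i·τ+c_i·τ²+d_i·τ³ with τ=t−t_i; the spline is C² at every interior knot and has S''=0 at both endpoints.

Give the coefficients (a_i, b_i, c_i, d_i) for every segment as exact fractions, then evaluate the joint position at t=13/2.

Δ: Δ0=5, Δ1=-2, Δ2=5/2, Δ3=-2, Δ4=-1/2
row 1: diag=4, rhs=-42; c'=1/4, d'=-21/2
row 2: denom=6−1·1/4=23/4; d'=(27−1·-21/2)/(23/4)=150/23
row 3: denom=8−2·8/23=168/23; d'=(-27−2·150/23)/(168/23)=-307/56
row 4: denom=8−2·23/84=313/42; d'=(9−2·-307/56)/(313/42)=1677/626
back: M4=1677/626
back: M3=-307/56−23/84·1677/626=-3891/626
back: M2=150/23−8/23·-3891/626=2718/313
back: M1=-21/2−1/4·2718/313=-3966/313
M: M0=0, M1=-3966/313, M2=2718/313, M3=-3891/626, M4=1677/626, M5=0
seg 0: a=-3, c=M0/2=0, d=(M1−M0)/(6·1)=-661/313, b=Δ0−h0·(2M0+M1)/6=2226/313
seg 1: a=2, c=M1/2=-1983/313, d=(M2−M1)/(6·1)=1114/313, b=Δ1−h1·(2M1+M2)/6=243/313
seg 2: a=0, c=M2/2=1359/313, d=(M3−M2)/(6·2)=-3109/2504, b=Δ2−h2·(2M2+M3)/6=-381/313
seg 3: a=5, c=M3/2=-3891/1252, d=(M4−M3)/(6·2)=232/313, b=Δ3−h3·(2M3+M4)/6=783/626
seg 4: a=1, c=M4/2=1677/1252, d=(M5−M4)/(6·2)=-559/2504, b=Δ4−h4·(2M4+M5)/6=-1431/626
t_q=13/2 → seg 4, τ=1/2; S=1+-1431/626·τ+1677/1252·τ²+-559/2504·τ³=3285/20032

  seg 0: a=-3 b=2226/313 c=0 d=-661/313
  seg 1: a=2 b=243/313 c=-1983/313 d=1114/313
  seg 2: a=0 b=-381/313 c=1359/313 d=-3109/2504
  seg 3: a=5 b=783/626 c=-3891/1252 d=232/313
  seg 4: a=1 b=-1431/626 c=1677/1252 d=-559/2504
S(13/2) = 3285/20032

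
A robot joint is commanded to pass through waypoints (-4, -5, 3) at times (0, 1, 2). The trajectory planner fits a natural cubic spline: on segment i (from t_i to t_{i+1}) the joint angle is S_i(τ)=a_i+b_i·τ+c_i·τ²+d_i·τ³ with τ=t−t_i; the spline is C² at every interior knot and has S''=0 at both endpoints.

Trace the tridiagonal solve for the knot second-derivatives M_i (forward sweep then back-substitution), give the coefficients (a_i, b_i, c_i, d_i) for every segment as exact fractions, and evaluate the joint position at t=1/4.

Δ: Δ0=-1, Δ1=8
row 1: diag=4, rhs=54; c'=1/4, d'=27/2
back: M1=27/2
M: M0=0, M1=27/2, M2=0
seg 0: a=-4, c=M0/2=0, d=(M1−M0)/(6·1)=9/4, b=Δ0−h0·(2M0+M1)/6=-13/4
seg 1: a=-5, c=M1/2=27/4, d=(M2−M1)/(6·1)=-9/4, b=Δ1−h1·(2M1+M2)/6=7/2
t_q=1/4 → seg 0, τ=1/4; S=-4+-13/4·τ+0·τ²+9/4·τ³=-1223/256

  seg 0: a=-4 b=-13/4 c=0 d=9/4
  seg 1: a=-5 b=7/2 c=27/4 d=-9/4
S(1/4) = -1223/256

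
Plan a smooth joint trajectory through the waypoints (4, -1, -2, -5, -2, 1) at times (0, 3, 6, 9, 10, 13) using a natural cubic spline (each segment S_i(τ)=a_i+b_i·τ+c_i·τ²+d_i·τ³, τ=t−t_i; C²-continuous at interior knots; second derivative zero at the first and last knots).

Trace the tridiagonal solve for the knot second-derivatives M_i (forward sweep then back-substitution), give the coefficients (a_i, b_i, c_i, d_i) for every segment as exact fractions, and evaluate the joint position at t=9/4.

Δ: Δ0=-5/3, Δ1=-1/3, Δ2=-1, Δ3=3, Δ4=1
row 1: diag=12, rhs=8; c'=1/4, d'=2/3
row 2: denom=12−3·1/4=45/4; d'=(-4−3·2/3)/(45/4)=-8/15
row 3: denom=8−3·4/15=36/5; d'=(24−3·-8/15)/(36/5)=32/9
row 4: denom=8−1·5/36=283/36; d'=(-12−1·32/9)/(283/36)=-560/283
back: M4=-560/283
back: M3=32/9−5/36·-560/283=1084/283
back: M2=-8/15−4/15·1084/283=-440/283
back: M1=2/3−1/4·-440/283=896/849
M: M0=0, M1=896/849, M2=-440/283, M3=1084/283, M4=-560/283, M5=0
seg 0: a=4, c=M0/2=0, d=(M1−M0)/(6·3)=448/7641, b=Δ0−h0·(2M0+M1)/6=-621/283
seg 1: a=-1, c=M1/2=448/849, d=(M2−M1)/(6·3)=-1108/7641, b=Δ1−h1·(2M1+M2)/6=-173/283
seg 2: a=-2, c=M2/2=-220/283, d=(M3−M2)/(6·3)=254/849, b=Δ2−h2·(2M2+M3)/6=-385/283
seg 3: a=-5, c=M3/2=542/283, d=(M4−M3)/(6·1)=-274/283, b=Δ3−h3·(2M3+M4)/6=581/283
seg 4: a=-2, c=M4/2=-280/283, d=(M5−M4)/(6·3)=280/2547, b=Δ4−h4·(2M4+M5)/6=843/283
t_q=9/4 → seg 0, τ=9/4; S=4+-621/283·τ+0·τ²+448/7641·τ³=-305/1132

  seg 0: a=4 b=-621/283 c=0 d=448/7641
  seg 1: a=-1 b=-173/283 c=448/849 d=-1108/7641
  seg 2: a=-2 b=-385/283 c=-220/283 d=254/849
  seg 3: a=-5 b=581/283 c=542/283 d=-274/283
  seg 4: a=-2 b=843/283 c=-280/283 d=280/2547
S(9/4) = -305/1132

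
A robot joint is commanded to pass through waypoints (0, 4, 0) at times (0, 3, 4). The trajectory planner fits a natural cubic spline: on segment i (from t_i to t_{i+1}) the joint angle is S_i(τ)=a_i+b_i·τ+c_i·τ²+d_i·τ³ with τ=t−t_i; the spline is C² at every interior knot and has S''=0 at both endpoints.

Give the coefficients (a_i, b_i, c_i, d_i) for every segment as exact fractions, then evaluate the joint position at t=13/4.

  seg 0: a=0 b=10/3 c=0 d=-2/9
  seg 1: a=4 b=-8/3 c=-2 d=2/3
S(13/4) = 103/32

Δ: Δ0=4/3, Δ1=-4
row 1: diag=8, rhs=-32; c'=1/8, d'=-4
back: M1=-4
M: M0=0, M1=-4, M2=0
seg 0: a=0, c=M0/2=0, d=(M1−M0)/(6·3)=-2/9, b=Δ0−h0·(2M0+M1)/6=10/3
seg 1: a=4, c=M1/2=-2, d=(M2−M1)/(6·1)=2/3, b=Δ1−h1·(2M1+M2)/6=-8/3
t_q=13/4 → seg 1, τ=1/4; S=4+-8/3·τ+-2·τ²+2/3·τ³=103/32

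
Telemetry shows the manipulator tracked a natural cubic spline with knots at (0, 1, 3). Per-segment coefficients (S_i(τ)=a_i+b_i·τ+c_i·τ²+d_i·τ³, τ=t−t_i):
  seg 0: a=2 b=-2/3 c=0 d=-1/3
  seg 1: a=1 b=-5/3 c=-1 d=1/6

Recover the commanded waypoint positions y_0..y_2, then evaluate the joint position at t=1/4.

y_0 = S_0(0) = a_0 = 2
y_1 = S_1(0) = a_1 = 1
y_2 = S_1(2) = -5
t_q=1/4 is in segment 0 (τ=1/4); S_0(τ)=117/64

y_0=2 y_1=1 y_2=-5
S(1/4) = 117/64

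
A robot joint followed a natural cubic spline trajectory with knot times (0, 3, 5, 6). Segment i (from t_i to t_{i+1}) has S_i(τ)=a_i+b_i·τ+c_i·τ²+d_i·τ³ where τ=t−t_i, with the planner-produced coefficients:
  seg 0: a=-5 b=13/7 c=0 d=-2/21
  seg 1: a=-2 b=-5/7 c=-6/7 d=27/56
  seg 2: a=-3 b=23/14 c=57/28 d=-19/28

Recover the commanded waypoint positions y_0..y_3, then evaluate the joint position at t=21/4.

y_0=-5 y_1=-2 y_2=-3 y_3=0
S(21/4) = -633/256

y_0 = S_0(0) = a_0 = -5
y_1 = S_1(0) = a_1 = -2
y_2 = S_2(0) = a_2 = -3
y_3 = S_2(1) = 0
t_q=21/4 is in segment 2 (τ=1/4); S_2(τ)=-633/256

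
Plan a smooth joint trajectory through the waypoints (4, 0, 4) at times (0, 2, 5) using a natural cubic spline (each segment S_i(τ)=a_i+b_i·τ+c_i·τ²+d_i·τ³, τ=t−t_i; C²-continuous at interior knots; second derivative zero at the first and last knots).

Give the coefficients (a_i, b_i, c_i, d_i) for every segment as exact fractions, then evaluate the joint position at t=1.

Δ: Δ0=-2, Δ1=4/3
row 1: diag=10, rhs=20; c'=3/10, d'=2
back: M1=2
M: M0=0, M1=2, M2=0
seg 0: a=4, c=M0/2=0, d=(M1−M0)/(6·2)=1/6, b=Δ0−h0·(2M0+M1)/6=-8/3
seg 1: a=0, c=M1/2=1, d=(M2−M1)/(6·3)=-1/9, b=Δ1−h1·(2M1+M2)/6=-2/3
t_q=1 → seg 0, τ=1; S=4+-8/3·τ+0·τ²+1/6·τ³=3/2

  seg 0: a=4 b=-8/3 c=0 d=1/6
  seg 1: a=0 b=-2/3 c=1 d=-1/9
S(1) = 3/2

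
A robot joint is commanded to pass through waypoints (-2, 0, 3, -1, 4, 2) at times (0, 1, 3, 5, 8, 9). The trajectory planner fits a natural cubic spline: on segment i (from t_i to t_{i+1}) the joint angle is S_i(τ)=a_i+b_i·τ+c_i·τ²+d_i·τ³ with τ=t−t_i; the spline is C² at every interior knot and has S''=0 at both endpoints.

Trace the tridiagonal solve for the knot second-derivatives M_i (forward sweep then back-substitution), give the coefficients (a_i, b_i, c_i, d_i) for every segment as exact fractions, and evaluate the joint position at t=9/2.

Δ: Δ0=2, Δ1=3/2, Δ2=-2, Δ3=5/3, Δ4=-2
row 1: diag=6, rhs=-3; c'=1/3, d'=-1/2
row 2: denom=8−2·1/3=22/3; d'=(-21−2·-1/2)/(22/3)=-30/11
row 3: denom=10−2·3/11=104/11; d'=(22−2·-30/11)/(104/11)=151/52
row 4: denom=8−3·33/104=733/104; d'=(-22−3·151/52)/(733/104)=-3194/733
back: M4=-3194/733
back: M3=151/52−33/104·-3194/733=3142/733
back: M2=-30/11−3/11·3142/733=-2856/733
back: M1=-1/2−1/3·-2856/733=1171/1466
M: M0=0, M1=1171/1466, M2=-2856/733, M3=3142/733, M4=-3194/733, M5=0
seg 0: a=-2, c=M0/2=0, d=(M1−M0)/(6·1)=1171/8796, b=Δ0−h0·(2M0+M1)/6=16421/8796
seg 1: a=0, c=M1/2=1171/2932, d=(M2−M1)/(6·2)=-6883/17592, b=Δ1−h1·(2M1+M2)/6=9967/4398
seg 2: a=3, c=M2/2=-1428/733, d=(M3−M2)/(6·2)=2999/4398, b=Δ2−h2·(2M2+M3)/6=-1828/2199
seg 3: a=-1, c=M3/2=1571/733, d=(M4−M3)/(6·3)=-352/733, b=Δ3−h3·(2M3+M4)/6=-970/2199
seg 4: a=4, c=M4/2=-1597/733, d=(M5−M4)/(6·1)=1597/2199, b=Δ4−h4·(2M4+M5)/6=-1204/2199
t_q=9/2 → seg 2, τ=3/2; S=3+-1828/2199·τ+-1428/733·τ²+2999/4398·τ³=-3857/11728

  seg 0: a=-2 b=16421/8796 c=0 d=1171/8796
  seg 1: a=0 b=9967/4398 c=1171/2932 d=-6883/17592
  seg 2: a=3 b=-1828/2199 c=-1428/733 d=2999/4398
  seg 3: a=-1 b=-970/2199 c=1571/733 d=-352/733
  seg 4: a=4 b=-1204/2199 c=-1597/733 d=1597/2199
S(9/2) = -3857/11728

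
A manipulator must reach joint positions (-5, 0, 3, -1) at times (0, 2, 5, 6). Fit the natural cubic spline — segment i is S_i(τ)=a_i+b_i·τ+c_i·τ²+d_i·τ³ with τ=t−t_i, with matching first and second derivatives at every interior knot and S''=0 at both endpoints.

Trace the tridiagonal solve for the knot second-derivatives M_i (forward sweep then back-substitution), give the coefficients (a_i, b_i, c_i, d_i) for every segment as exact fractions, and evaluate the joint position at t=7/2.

  seg 0: a=-5 b=343/142 c=0 d=3/142
  seg 1: a=0 b=379/142 c=9/71 d=-97/426
  seg 2: a=3 b=-193/71 c=-273/142 d=91/142
S(7/2) = 3999/1136

Δ: Δ0=5/2, Δ1=1, Δ2=-4
row 1: diag=10, rhs=-9; c'=3/10, d'=-9/10
row 2: denom=8−3·3/10=71/10; d'=(-30−3·-9/10)/(71/10)=-273/71
back: M2=-273/71
back: M1=-9/10−3/10·-273/71=18/71
M: M0=0, M1=18/71, M2=-273/71, M3=0
seg 0: a=-5, c=M0/2=0, d=(M1−M0)/(6·2)=3/142, b=Δ0−h0·(2M0+M1)/6=343/142
seg 1: a=0, c=M1/2=9/71, d=(M2−M1)/(6·3)=-97/426, b=Δ1−h1·(2M1+M2)/6=379/142
seg 2: a=3, c=M2/2=-273/142, d=(M3−M2)/(6·1)=91/142, b=Δ2−h2·(2M2+M3)/6=-193/71
t_q=7/2 → seg 1, τ=3/2; S=0+379/142·τ+9/71·τ²+-97/426·τ³=3999/1136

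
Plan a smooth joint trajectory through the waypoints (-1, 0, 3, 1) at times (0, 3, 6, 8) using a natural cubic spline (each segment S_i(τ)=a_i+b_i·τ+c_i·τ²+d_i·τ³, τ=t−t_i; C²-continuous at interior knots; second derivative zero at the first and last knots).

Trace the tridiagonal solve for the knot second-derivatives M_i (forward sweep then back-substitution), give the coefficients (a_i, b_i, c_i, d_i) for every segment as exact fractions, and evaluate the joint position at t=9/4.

  seg 0: a=-1 b=-1/111 c=0 d=38/999
  seg 1: a=0 b=113/111 c=38/111 d=-116/999
  seg 2: a=3 b=-7/111 c=-26/37 d=13/111
S(9/4) = -695/1184

Δ: Δ0=1/3, Δ1=1, Δ2=-1
row 1: diag=12, rhs=4; c'=1/4, d'=1/3
row 2: denom=10−3·1/4=37/4; d'=(-12−3·1/3)/(37/4)=-52/37
back: M2=-52/37
back: M1=1/3−1/4·-52/37=76/111
M: M0=0, M1=76/111, M2=-52/37, M3=0
seg 0: a=-1, c=M0/2=0, d=(M1−M0)/(6·3)=38/999, b=Δ0−h0·(2M0+M1)/6=-1/111
seg 1: a=0, c=M1/2=38/111, d=(M2−M1)/(6·3)=-116/999, b=Δ1−h1·(2M1+M2)/6=113/111
seg 2: a=3, c=M2/2=-26/37, d=(M3−M2)/(6·2)=13/111, b=Δ2−h2·(2M2+M3)/6=-7/111
t_q=9/4 → seg 0, τ=9/4; S=-1+-1/111·τ+0·τ²+38/999·τ³=-695/1184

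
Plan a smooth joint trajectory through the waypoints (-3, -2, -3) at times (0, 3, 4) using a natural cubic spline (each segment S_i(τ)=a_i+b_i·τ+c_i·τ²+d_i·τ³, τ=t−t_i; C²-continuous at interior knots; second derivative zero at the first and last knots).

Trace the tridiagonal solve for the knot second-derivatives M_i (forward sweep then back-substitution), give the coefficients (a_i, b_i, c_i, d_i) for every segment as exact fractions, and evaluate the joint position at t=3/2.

Δ: Δ0=1/3, Δ1=-1
row 1: diag=8, rhs=-8; c'=1/8, d'=-1
back: M1=-1
M: M0=0, M1=-1, M2=0
seg 0: a=-3, c=M0/2=0, d=(M1−M0)/(6·3)=-1/18, b=Δ0−h0·(2M0+M1)/6=5/6
seg 1: a=-2, c=M1/2=-1/2, d=(M2−M1)/(6·1)=1/6, b=Δ1−h1·(2M1+M2)/6=-2/3
t_q=3/2 → seg 0, τ=3/2; S=-3+5/6·τ+0·τ²+-1/18·τ³=-31/16

  seg 0: a=-3 b=5/6 c=0 d=-1/18
  seg 1: a=-2 b=-2/3 c=-1/2 d=1/6
S(3/2) = -31/16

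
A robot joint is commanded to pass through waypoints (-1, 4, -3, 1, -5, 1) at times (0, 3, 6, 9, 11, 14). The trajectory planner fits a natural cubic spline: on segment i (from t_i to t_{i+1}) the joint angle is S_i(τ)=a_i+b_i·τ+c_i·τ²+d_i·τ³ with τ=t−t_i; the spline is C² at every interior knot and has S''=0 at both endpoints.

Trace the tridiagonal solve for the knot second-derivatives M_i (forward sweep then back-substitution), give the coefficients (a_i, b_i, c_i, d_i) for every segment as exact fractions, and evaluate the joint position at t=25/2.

Δ: Δ0=5/3, Δ1=-7/3, Δ2=4/3, Δ3=-3, Δ4=2
row 1: diag=12, rhs=-24; c'=1/4, d'=-2
row 2: denom=12−3·1/4=45/4; d'=(22−3·-2)/(45/4)=112/45
row 3: denom=10−3·4/15=46/5; d'=(-26−3·112/45)/(46/5)=-251/69
row 4: denom=10−2·5/23=220/23; d'=(30−2·-251/69)/(220/23)=643/165
back: M4=643/165
back: M3=-251/69−5/23·643/165=-148/33
back: M2=112/45−4/15·-148/33=608/165
back: M1=-2−1/4·608/165=-482/165
M: M0=0, M1=-482/165, M2=608/165, M3=-148/33, M4=643/165, M5=0
seg 0: a=-1, c=M0/2=0, d=(M1−M0)/(6·3)=-241/1485, b=Δ0−h0·(2M0+M1)/6=172/55
seg 1: a=4, c=M1/2=-241/165, d=(M2−M1)/(6·3)=109/297, b=Δ1−h1·(2M1+M2)/6=-69/55
seg 2: a=-3, c=M2/2=304/165, d=(M3−M2)/(6·3)=-674/1485, b=Δ2−h2·(2M2+M3)/6=-6/55
seg 3: a=1, c=M3/2=-74/33, d=(M4−M3)/(6·2)=461/660, b=Δ3−h3·(2M3+M4)/6=-72/55
seg 4: a=-5, c=M4/2=643/330, d=(M5−M4)/(6·3)=-643/2970, b=Δ4−h4·(2M4+M5)/6=-313/165
t_q=25/2 → seg 4, τ=3/2; S=-5+-313/165·τ+643/330·τ²+-643/2970·τ³=-3689/880

  seg 0: a=-1 b=172/55 c=0 d=-241/1485
  seg 1: a=4 b=-69/55 c=-241/165 d=109/297
  seg 2: a=-3 b=-6/55 c=304/165 d=-674/1485
  seg 3: a=1 b=-72/55 c=-74/33 d=461/660
  seg 4: a=-5 b=-313/165 c=643/330 d=-643/2970
S(25/2) = -3689/880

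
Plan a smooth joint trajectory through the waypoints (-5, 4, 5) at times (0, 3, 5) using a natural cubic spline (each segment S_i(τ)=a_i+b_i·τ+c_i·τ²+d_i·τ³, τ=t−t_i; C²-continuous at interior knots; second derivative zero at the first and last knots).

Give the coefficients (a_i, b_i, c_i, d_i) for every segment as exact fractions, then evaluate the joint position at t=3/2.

Δ: Δ0=3, Δ1=1/2
row 1: diag=10, rhs=-15; c'=1/5, d'=-3/2
back: M1=-3/2
M: M0=0, M1=-3/2, M2=0
seg 0: a=-5, c=M0/2=0, d=(M1−M0)/(6·3)=-1/12, b=Δ0−h0·(2M0+M1)/6=15/4
seg 1: a=4, c=M1/2=-3/4, d=(M2−M1)/(6·2)=1/8, b=Δ1−h1·(2M1+M2)/6=3/2
t_q=3/2 → seg 0, τ=3/2; S=-5+15/4·τ+0·τ²+-1/12·τ³=11/32

  seg 0: a=-5 b=15/4 c=0 d=-1/12
  seg 1: a=4 b=3/2 c=-3/4 d=1/8
S(3/2) = 11/32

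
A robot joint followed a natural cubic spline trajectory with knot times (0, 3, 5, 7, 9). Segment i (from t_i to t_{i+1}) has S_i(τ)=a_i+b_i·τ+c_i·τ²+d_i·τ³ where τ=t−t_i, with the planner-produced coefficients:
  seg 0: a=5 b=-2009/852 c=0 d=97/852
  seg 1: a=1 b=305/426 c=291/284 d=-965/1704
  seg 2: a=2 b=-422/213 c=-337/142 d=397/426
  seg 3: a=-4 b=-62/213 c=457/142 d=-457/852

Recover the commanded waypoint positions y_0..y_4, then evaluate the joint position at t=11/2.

y_0=5 y_1=1 y_2=2 y_3=-4 y_4=4
S(11/2) = 605/1136

y_0 = S_0(0) = a_0 = 5
y_1 = S_1(0) = a_1 = 1
y_2 = S_2(0) = a_2 = 2
y_3 = S_3(0) = a_3 = -4
y_4 = S_3(2) = 4
t_q=11/2 is in segment 2 (τ=1/2); S_2(τ)=605/1136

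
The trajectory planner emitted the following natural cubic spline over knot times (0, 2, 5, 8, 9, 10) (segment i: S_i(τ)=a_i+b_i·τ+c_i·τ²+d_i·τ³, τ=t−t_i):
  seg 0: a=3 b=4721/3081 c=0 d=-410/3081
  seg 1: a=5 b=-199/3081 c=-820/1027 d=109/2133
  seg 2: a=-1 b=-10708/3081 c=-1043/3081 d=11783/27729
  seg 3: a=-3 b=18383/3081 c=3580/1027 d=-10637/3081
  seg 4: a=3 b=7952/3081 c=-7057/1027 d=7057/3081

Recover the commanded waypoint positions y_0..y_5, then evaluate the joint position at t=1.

y_0=3 y_1=5 y_2=-1 y_3=-3 y_4=3 y_5=1
S(1) = 4518/1027

y_0 = S_0(0) = a_0 = 3
y_1 = S_1(0) = a_1 = 5
y_2 = S_2(0) = a_2 = -1
y_3 = S_3(0) = a_3 = -3
y_4 = S_4(0) = a_4 = 3
y_5 = S_4(1) = 1
t_q=1 is in segment 0 (τ=1); S_0(τ)=4518/1027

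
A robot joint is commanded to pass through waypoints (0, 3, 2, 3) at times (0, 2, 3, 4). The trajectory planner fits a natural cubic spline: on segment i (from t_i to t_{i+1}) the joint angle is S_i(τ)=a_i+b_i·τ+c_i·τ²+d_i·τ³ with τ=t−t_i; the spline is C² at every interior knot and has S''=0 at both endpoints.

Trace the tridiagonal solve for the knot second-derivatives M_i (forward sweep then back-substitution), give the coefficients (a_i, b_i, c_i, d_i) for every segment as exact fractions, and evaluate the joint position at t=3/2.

Δ: Δ0=3/2, Δ1=-1, Δ2=1
row 1: diag=6, rhs=-15; c'=1/6, d'=-5/2
row 2: denom=4−1·1/6=23/6; d'=(12−1·-5/2)/(23/6)=87/23
back: M2=87/23
back: M1=-5/2−1/6·87/23=-72/23
M: M0=0, M1=-72/23, M2=87/23, M3=0
seg 0: a=0, c=M0/2=0, d=(M1−M0)/(6·2)=-6/23, b=Δ0−h0·(2M0+M1)/6=117/46
seg 1: a=3, c=M1/2=-36/23, d=(M2−M1)/(6·1)=53/46, b=Δ1−h1·(2M1+M2)/6=-27/46
seg 2: a=2, c=M2/2=87/46, d=(M3−M2)/(6·1)=-29/46, b=Δ2−h2·(2M2+M3)/6=-6/23
t_q=3/2 → seg 0, τ=3/2; S=0+117/46·τ+0·τ²+-6/23·τ³=135/46

  seg 0: a=0 b=117/46 c=0 d=-6/23
  seg 1: a=3 b=-27/46 c=-36/23 d=53/46
  seg 2: a=2 b=-6/23 c=87/46 d=-29/46
S(3/2) = 135/46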